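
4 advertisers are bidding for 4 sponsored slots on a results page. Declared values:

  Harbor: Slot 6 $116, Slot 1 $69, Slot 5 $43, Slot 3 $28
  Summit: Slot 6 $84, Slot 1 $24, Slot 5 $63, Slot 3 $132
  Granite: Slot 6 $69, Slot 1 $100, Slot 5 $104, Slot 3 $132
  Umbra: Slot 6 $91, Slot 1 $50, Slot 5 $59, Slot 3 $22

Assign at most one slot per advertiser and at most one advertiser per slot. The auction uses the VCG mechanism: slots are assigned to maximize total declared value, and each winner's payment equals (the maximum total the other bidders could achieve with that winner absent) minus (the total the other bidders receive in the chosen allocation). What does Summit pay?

Summit pays $32.

Efficient allocation: Harbor→Slot 6 ($116), Summit→Slot 3 ($132), Granite→Slot 1 ($100), Umbra→Slot 5 ($59); total welfare W = $407.
Summit receives Slot 3 at value $132, so the others get W − 132 = $275.
Without Summit: best allocation of the remaining 3 bidders over all 4 slots is Harbor→Slot 6 ($116), Granite→Slot 3 ($132), Umbra→Slot 5 ($59), total $307.
VCG payment = (others' best without Summit) − (others' welfare with Summit) = 307 − 275 = $32.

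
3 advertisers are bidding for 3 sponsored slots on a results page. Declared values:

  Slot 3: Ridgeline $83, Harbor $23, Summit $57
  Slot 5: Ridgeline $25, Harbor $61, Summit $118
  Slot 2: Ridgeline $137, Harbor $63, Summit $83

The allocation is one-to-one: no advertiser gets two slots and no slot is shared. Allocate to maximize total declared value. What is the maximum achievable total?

This is the linear assignment problem.
Optimal: Ridgeline→Slot 2 ($137), Harbor→Slot 3 ($23), Summit→Slot 5 ($118) — total 137+23+118 = $278.
Next-best assignment: Ridgeline→Slot 3, Harbor→Slot 2, Summit→Slot 5 = $264.

Maximum total: $278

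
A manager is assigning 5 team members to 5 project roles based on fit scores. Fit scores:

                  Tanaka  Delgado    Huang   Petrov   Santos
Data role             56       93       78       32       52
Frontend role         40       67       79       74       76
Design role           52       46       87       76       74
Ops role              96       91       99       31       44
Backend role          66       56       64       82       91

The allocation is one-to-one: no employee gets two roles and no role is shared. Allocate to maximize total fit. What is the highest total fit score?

Max total: 441 pts

Optimal: Tanaka→Ops role (96 pts), Delgado→Data role (93 pts), Huang→Design role (87 pts), Petrov→Frontend role (74 pts), Santos→Backend role (91 pts) — total 96+93+87+74+91 = 441 pts.
Max-entry greedy (repeatedly take the single best remaining cell) gives 399 pts, worse by 42.
No other one-to-one assignment exceeds 441 pts.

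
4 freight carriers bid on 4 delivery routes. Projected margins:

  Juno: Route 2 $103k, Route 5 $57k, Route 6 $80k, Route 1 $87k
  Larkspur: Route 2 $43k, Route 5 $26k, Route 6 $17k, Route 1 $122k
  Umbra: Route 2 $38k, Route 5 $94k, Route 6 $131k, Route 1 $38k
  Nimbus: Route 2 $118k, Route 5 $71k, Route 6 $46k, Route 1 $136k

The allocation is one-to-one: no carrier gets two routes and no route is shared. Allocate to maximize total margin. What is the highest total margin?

Max total: $428k

Optimal: Juno→Route 5 ($57k), Larkspur→Route 1 ($122k), Umbra→Route 6 ($131k), Nimbus→Route 2 ($118k) — total 57+122+131+118 = $428k.
Column-greedy (each route in turn goes to its best remaining carrier) gives $414k, worse by 14.
Next-best assignment: Juno→Route 2, Larkspur→Route 1, Umbra→Route 6, Nimbus→Route 5 = $427k.
Checked against all permutations: $428k is optimal.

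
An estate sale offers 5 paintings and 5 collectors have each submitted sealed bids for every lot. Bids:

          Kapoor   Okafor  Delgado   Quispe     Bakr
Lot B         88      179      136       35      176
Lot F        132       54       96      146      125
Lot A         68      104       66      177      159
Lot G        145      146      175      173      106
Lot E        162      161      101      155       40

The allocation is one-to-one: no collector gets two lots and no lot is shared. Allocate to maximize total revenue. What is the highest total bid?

Treat this as an assignment problem: match each collector to one lot.
Optimal: Kapoor→Lot F ($132), Okafor→Lot E ($161), Delgado→Lot G ($175), Quispe→Lot A ($177), Bakr→Lot B ($176) — total 132+161+175+177+176 = $821.
Row-greedy (each collector in turn takes its best remaining lot) gives $818, worse by 3.

Max total: $821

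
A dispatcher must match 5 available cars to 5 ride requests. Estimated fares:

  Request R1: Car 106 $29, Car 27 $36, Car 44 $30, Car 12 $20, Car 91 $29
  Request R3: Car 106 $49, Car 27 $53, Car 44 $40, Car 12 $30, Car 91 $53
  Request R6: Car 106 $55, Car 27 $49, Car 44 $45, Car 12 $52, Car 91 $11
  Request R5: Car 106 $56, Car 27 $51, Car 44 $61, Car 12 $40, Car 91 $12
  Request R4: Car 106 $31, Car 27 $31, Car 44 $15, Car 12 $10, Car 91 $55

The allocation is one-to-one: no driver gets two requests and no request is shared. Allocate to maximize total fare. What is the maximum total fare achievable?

Max total: $253

Optimal: Car 106→Request R3 ($49), Car 27→Request R1 ($36), Car 44→Request R5 ($61), Car 12→Request R6 ($52), Car 91→Request R4 ($55) — total 49+36+61+52+55 = $253.
Column-greedy (each request in turn goes to its best remaining driver) gives $215, worse by 38.
Next-best assignment: Car 106→Request R1, Car 27→Request R3, Car 44→Request R5, Car 12→Request R6, Car 91→Request R4 = $250.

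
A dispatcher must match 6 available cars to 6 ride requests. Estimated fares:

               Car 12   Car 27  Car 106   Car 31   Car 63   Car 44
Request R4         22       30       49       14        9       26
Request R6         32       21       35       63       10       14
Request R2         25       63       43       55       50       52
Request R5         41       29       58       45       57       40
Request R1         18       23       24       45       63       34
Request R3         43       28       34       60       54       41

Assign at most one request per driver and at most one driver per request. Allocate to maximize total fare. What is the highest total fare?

Maximum total: $321

This is the linear assignment problem.
Optimal: Car 12→Request R3 ($43), Car 27→Request R2 ($63), Car 106→Request R4 ($49), Car 31→Request R6 ($63), Car 63→Request R1 ($63), Car 44→Request R5 ($40) — total 43+63+49+63+63+40 = $321.
Column-greedy (each request in turn goes to its best remaining driver) gives $309, worse by 12.
Swapping Car 44↔Car 27 (Car 44→Request R2 $52, Car 27→Request R5 $29) loses 22.
Every other assignment is strictly worse.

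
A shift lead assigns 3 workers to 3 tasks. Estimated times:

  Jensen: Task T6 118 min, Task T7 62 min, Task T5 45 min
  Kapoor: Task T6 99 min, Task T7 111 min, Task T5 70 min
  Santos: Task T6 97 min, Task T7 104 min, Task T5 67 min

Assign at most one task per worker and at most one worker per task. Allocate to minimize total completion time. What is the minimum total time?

Min total: 228 min

Optimal: Jensen→Task T7 (62 min), Kapoor→Task T6 (99 min), Santos→Task T5 (67 min) — total 62+99+67 = 228 min.
Column-greedy (each task in turn goes to its cheapest remaining worker) gives 229 min, worse by 1.
Next-best assignment: Jensen→Task T7, Kapoor→Task T5, Santos→Task T6 = 229 min.
Swapping Kapoor↔Jensen (Kapoor→Task T7 111 min, Jensen→Task T6 118 min) adds 68.
Every other assignment is strictly worse.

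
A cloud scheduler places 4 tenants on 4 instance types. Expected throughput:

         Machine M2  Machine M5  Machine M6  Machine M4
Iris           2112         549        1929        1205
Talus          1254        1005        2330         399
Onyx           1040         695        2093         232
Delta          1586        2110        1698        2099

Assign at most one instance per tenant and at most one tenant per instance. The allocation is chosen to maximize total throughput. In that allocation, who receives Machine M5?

Optimal: Iris→Machine M2 (2112 ops/s), Talus→Machine M5 (1005 ops/s), Onyx→Machine M6 (2093 ops/s), Delta→Machine M4 (2099 ops/s) — total 2112+1005+2093+2099 = 7309 ops/s.
Column-greedy (each instance in turn goes to its best remaining tenant) gives 6784 ops/s, worse by 525.
Talus's own top instance is Machine M6 (2330 ops/s), but forcing Talus→Machine M6 and reassigning the rest optimally gives only 7236 ops/s — worse by 73.

Talus receives Machine M5.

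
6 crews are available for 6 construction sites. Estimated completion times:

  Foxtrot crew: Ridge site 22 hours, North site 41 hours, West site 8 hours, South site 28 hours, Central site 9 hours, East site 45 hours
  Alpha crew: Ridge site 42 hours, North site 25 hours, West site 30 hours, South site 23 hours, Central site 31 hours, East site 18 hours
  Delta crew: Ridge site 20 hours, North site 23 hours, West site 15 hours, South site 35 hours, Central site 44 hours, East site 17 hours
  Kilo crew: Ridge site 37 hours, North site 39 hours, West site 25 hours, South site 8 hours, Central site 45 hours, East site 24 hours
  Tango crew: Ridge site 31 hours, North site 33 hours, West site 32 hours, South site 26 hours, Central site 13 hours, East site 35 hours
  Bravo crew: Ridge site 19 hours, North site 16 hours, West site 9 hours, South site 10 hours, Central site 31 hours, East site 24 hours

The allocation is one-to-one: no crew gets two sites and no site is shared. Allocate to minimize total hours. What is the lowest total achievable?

Optimal: Foxtrot crew→West site (8 hours), Alpha crew→East site (18 hours), Delta crew→Ridge site (20 hours), Kilo crew→South site (8 hours), Tango crew→Central site (13 hours), Bravo crew→North site (16 hours) — total 8+18+20+8+13+16 = 83 hours.
Column-greedy (each site in turn goes to its cheapest remaining crew) gives 89 hours, worse by 6.
Swapping Bravo crew↔Foxtrot crew (Bravo crew→West site 9 hours, Foxtrot crew→North site 41 hours) adds 26.

Min total: 83 hours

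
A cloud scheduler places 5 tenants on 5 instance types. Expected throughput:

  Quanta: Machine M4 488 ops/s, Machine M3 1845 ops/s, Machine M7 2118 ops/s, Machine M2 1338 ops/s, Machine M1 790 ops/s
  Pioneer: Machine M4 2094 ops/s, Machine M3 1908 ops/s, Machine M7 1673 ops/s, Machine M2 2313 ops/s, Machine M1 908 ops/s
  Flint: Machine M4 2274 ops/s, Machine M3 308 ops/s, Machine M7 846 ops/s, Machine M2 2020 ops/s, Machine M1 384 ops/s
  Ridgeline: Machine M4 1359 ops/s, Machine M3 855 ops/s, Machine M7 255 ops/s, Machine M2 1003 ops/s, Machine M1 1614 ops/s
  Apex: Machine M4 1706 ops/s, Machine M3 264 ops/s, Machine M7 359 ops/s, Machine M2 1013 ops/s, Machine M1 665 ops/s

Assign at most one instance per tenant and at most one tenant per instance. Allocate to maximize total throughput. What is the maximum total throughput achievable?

Optimal: Quanta→Machine M7 (2118 ops/s), Pioneer→Machine M3 (1908 ops/s), Flint→Machine M2 (2020 ops/s), Ridgeline→Machine M1 (1614 ops/s), Apex→Machine M4 (1706 ops/s) — total 2118+1908+2020+1614+1706 = 9366 ops/s.
Swapping Ridgeline↔Apex (Ridgeline→Machine M4 1359 ops/s, Apex→Machine M1 665 ops/s) loses 1296.
No other one-to-one assignment exceeds 9366 ops/s.

Maximum total: 9366 ops/s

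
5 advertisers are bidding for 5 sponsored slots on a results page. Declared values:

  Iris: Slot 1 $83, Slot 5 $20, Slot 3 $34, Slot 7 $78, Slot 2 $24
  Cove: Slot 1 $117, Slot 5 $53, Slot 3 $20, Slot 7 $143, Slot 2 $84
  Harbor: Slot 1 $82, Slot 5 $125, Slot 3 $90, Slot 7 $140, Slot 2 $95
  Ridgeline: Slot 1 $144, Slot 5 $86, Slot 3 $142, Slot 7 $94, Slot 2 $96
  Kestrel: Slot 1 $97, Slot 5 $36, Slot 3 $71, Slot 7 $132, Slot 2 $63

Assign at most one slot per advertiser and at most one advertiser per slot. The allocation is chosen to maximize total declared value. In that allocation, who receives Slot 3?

Optimal: Iris→Slot 1 ($83), Cove→Slot 2 ($84), Harbor→Slot 5 ($125), Ridgeline→Slot 3 ($142), Kestrel→Slot 7 ($132) — total 83+84+125+142+132 = $566.
Row-greedy (each advertiser in turn takes its best remaining slot) gives $556, worse by 10.
Next-best assignment: Iris→Slot 1, Cove→Slot 7, Harbor→Slot 5, Ridgeline→Slot 3, Kestrel→Slot 2 = $556.
Checked against all permutations: $566 is optimal.
Ridgeline's own top slot is Slot 1 ($144), but forcing Ridgeline→Slot 1 and reassigning the rest optimally gives only $519 — worse by 47.

Ridgeline receives Slot 3.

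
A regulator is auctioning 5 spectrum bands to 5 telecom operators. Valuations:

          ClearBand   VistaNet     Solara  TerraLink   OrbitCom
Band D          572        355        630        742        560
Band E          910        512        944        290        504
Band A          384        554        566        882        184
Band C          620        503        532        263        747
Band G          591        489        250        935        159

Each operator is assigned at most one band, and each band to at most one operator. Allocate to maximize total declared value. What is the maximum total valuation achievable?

Treat this as an assignment problem: match each operator to one band.
Optimal: ClearBand→Band E ($910M), VistaNet→Band A ($554M), Solara→Band D ($630M), TerraLink→Band G ($935M), OrbitCom→Band C ($747M) — total 910+554+630+935+747 = $3776M.
Max-entry greedy (repeatedly take the single best remaining cell) gives $3752M, worse by 24.
Next-best assignment: ClearBand→Band D, VistaNet→Band A, Solara→Band E, TerraLink→Band G, OrbitCom→Band C = $3752M.
Swapping OrbitCom↔VistaNet (OrbitCom→Band A $184M, VistaNet→Band C $503M) loses 614.
No other one-to-one assignment exceeds $3776M.

Maximum total: $3776M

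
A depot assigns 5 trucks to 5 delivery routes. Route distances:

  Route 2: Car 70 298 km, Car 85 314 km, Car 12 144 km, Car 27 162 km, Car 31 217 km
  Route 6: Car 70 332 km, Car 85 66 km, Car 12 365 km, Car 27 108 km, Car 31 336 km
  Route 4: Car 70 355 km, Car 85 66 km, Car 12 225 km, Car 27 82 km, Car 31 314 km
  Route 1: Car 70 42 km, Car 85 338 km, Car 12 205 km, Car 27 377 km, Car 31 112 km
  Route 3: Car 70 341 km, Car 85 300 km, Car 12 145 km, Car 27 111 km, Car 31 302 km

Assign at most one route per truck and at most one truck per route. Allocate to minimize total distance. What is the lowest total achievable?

Minimum total: 552 km

Optimal: Car 70→Route 1 (42 km), Car 85→Route 6 (66 km), Car 12→Route 3 (145 km), Car 27→Route 4 (82 km), Car 31→Route 2 (217 km) — total 42+66+145+82+217 = 552 km.
Column-greedy (each route in turn goes to its cheapest remaining truck) gives 636 km, worse by 84.
Next-best assignment: Car 70→Route 1, Car 85→Route 4, Car 12→Route 3, Car 27→Route 6, Car 31→Route 2 = 578 km.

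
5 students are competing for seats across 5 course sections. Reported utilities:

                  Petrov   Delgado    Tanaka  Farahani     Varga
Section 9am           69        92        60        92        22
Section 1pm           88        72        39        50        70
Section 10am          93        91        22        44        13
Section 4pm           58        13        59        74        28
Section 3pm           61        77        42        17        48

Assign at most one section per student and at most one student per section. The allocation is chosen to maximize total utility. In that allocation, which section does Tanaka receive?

Tanaka receives Section 4pm.

This is a one-to-one assignment (maximum-weight bipartite matching).
Optimal: Petrov→Section 10am (93 points), Delgado→Section 3pm (77 points), Tanaka→Section 4pm (59 points), Farahani→Section 9am (92 points), Varga→Section 1pm (70 points) — total 93+77+59+92+70 = 391 points.
Column-greedy (each section in turn goes to its best remaining student) gives 331 points, worse by 60.
Swapping Farahani↔Varga (Farahani→Section 1pm 50 points, Varga→Section 9am 22 points) loses 90.
Checked against all permutations: 391 points is optimal.
Tanaka's own top section is Section 9am (60 points), but forcing Tanaka→Section 9am and reassigning the rest optimally gives only 374 points — worse by 17.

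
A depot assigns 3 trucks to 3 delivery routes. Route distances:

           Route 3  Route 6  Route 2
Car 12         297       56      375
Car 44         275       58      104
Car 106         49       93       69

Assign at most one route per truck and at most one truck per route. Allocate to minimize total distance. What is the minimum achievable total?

Optimal: Car 12→Route 6 (56 km), Car 44→Route 2 (104 km), Car 106→Route 3 (49 km) — total 56+104+49 = 209 km.
No other one-to-one assignment undercuts 209 km.

Minimum total: 209 km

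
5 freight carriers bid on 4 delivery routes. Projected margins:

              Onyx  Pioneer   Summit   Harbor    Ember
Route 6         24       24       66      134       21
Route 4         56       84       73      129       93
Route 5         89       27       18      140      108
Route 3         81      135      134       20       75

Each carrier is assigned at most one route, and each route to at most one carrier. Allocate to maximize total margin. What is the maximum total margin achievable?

Treat this as an assignment problem: match each carrier to one route.
Optimal: Harbor→Route 6 ($134k), Pioneer→Route 4 ($84k), Ember→Route 5 ($108k), Summit→Route 3 ($134k) — total 134+84+108+134 = $460k.
Max-entry greedy (repeatedly take the single best remaining cell) gives $434k, worse by 26.
Checked against all permutations: $460k is optimal.

Max total: $460k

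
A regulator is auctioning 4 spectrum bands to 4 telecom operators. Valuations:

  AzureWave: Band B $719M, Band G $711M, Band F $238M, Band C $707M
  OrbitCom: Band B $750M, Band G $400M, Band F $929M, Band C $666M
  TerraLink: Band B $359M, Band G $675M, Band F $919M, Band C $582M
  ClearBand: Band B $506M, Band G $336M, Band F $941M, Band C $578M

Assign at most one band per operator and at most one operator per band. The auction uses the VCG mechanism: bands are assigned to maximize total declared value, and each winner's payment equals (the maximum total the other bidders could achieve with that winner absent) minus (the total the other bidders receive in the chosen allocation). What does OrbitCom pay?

Efficient allocation: AzureWave→Band C ($707M), OrbitCom→Band B ($750M), TerraLink→Band G ($675M), ClearBand→Band F ($941M); total welfare W = $3073M.
OrbitCom receives Band B at value $750M, so the others get W − 750 = $2323M.
Without OrbitCom: best allocation of the remaining 3 bidders over all 4 bands is AzureWave→Band B ($719M), TerraLink→Band G ($675M), ClearBand→Band F ($941M), total $2335M.
VCG payment = (others' best without OrbitCom) − (others' welfare with OrbitCom) = 2335 − 2323 = $12M.

OrbitCom pays $12M.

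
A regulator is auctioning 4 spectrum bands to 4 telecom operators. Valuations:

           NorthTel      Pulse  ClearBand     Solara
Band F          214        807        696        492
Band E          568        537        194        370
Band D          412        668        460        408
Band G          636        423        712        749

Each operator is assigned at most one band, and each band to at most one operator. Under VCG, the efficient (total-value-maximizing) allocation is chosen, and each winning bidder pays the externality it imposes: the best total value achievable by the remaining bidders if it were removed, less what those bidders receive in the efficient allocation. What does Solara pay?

Solara pays $155M.

Efficient allocation: NorthTel→Band E ($568M), Pulse→Band D ($668M), ClearBand→Band F ($696M), Solara→Band G ($749M); total welfare W = $2681M.
Solara receives Band G at value $749M, so the others get W − 749 = $1932M.
Without Solara: best allocation of the remaining 3 bidders over all 4 bands is NorthTel→Band E ($568M), Pulse→Band F ($807M), ClearBand→Band G ($712M), total $2087M.
VCG payment = (others' best without Solara) − (others' welfare with Solara) = 2087 − 1932 = $155M.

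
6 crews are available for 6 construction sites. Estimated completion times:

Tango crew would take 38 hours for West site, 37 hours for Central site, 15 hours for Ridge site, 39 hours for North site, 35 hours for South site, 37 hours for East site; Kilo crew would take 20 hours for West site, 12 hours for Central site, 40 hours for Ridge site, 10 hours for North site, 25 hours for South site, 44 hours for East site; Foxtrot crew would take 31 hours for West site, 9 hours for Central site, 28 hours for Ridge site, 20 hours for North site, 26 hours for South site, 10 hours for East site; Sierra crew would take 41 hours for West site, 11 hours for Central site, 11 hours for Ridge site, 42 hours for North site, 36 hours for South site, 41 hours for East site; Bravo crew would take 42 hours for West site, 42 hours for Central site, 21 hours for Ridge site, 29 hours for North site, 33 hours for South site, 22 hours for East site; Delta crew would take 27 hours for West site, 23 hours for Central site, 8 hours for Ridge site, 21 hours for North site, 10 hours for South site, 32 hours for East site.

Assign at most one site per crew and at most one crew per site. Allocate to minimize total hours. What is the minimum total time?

Min total: 95 hours

Optimal: Tango crew→Ridge site (15 hours), Kilo crew→West site (20 hours), Foxtrot crew→East site (10 hours), Sierra crew→Central site (11 hours), Bravo crew→North site (29 hours), Delta crew→South site (10 hours) — total 15+20+10+11+29+10 = 95 hours.
Min-entry greedy (repeatedly take the single cheapest remaining cell) gives 125 hours, worse by 30.
Next-best assignment: Tango crew→Ridge site, Kilo crew→West site, Foxtrot crew→North site, Sierra crew→Central site, Bravo crew→East site, Delta crew→South site = 98 hours.
No other one-to-one assignment undercuts 95 hours.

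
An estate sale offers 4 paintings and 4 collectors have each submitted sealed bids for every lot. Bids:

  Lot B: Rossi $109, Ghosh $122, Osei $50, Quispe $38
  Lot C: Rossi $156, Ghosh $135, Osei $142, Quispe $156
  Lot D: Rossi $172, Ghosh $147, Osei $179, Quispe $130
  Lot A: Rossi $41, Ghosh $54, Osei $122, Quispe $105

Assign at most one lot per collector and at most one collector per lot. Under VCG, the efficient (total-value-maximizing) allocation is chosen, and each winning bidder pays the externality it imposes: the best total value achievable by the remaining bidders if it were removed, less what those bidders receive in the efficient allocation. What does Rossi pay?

Rossi pays $57.

Efficient allocation: Rossi→Lot D ($172), Ghosh→Lot B ($122), Osei→Lot A ($122), Quispe→Lot C ($156); total welfare W = $572.
Rossi receives Lot D at value $172, so the others get W − 172 = $400.
Without Rossi: best allocation of the remaining 3 bidders over all 4 lots is Ghosh→Lot B ($122), Osei→Lot D ($179), Quispe→Lot C ($156), total $457.
VCG payment = (others' best without Rossi) − (others' welfare with Rossi) = 457 − 400 = $57.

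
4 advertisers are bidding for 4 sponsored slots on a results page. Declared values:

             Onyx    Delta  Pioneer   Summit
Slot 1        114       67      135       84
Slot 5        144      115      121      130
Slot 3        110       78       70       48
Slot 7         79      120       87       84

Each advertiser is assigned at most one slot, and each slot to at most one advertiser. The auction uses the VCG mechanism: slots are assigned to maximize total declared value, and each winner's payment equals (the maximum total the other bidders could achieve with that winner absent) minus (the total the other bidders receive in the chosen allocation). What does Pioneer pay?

Efficient allocation: Onyx→Slot 3 ($110), Delta→Slot 7 ($120), Pioneer→Slot 1 ($135), Summit→Slot 5 ($130); total welfare W = $495.
Pioneer receives Slot 1 at value $135, so the others get W − 135 = $360.
Without Pioneer: best allocation of the remaining 3 bidders over all 4 slots is Onyx→Slot 1 ($114), Delta→Slot 7 ($120), Summit→Slot 5 ($130), total $364.
VCG payment = (others' best without Pioneer) − (others' welfare with Pioneer) = 364 − 360 = $4.

Pioneer pays $4.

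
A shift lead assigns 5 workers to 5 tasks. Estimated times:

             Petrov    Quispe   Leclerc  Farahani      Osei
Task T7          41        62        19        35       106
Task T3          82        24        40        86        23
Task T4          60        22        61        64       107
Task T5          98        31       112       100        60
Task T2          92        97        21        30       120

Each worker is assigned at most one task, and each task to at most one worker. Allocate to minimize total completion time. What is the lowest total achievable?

Minimum total: 163 min

Treat this as an assignment problem: match each worker to one task.
Optimal: Petrov→Task T4 (60 min), Quispe→Task T5 (31 min), Leclerc→Task T7 (19 min), Farahani→Task T2 (30 min), Osei→Task T3 (23 min) — total 60+31+19+30+23 = 163 min.
Row-greedy (each worker in turn takes its cheapest remaining task) gives 230 min, worse by 67.
Next-best assignment: Petrov→Task T4, Quispe→Task T5, Leclerc→Task T2, Farahani→Task T7, Osei→Task T3 = 170 min.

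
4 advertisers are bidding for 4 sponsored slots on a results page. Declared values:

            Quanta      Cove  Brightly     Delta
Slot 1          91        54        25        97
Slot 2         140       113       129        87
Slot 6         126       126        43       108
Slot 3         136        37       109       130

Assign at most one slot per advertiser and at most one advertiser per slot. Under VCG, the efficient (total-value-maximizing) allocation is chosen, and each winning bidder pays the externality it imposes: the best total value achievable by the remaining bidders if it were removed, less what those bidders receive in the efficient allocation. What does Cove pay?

Cove pays $23.

Efficient allocation: Quanta→Slot 3 ($136), Cove→Slot 6 ($126), Brightly→Slot 2 ($129), Delta→Slot 1 ($97); total welfare W = $488.
Cove receives Slot 6 at value $126, so the others get W − 126 = $362.
Without Cove: best allocation of the remaining 3 bidders over all 4 slots is Quanta→Slot 6 ($126), Brightly→Slot 2 ($129), Delta→Slot 3 ($130), total $385.
VCG payment = (others' best without Cove) − (others' welfare with Cove) = 385 − 362 = $23.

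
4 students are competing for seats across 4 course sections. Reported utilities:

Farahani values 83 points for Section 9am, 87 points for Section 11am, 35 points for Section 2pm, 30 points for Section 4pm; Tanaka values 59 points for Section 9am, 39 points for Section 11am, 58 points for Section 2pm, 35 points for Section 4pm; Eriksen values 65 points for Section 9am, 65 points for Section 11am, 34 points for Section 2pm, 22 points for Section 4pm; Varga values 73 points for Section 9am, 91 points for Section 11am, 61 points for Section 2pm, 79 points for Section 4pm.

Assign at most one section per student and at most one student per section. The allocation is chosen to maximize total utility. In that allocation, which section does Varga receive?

Varga receives Section 4pm.

This is the linear assignment problem.
Optimal: Farahani→Section 11am (87 points), Tanaka→Section 2pm (58 points), Eriksen→Section 9am (65 points), Varga→Section 4pm (79 points) — total 87+58+65+79 = 289 points.
Max-entry greedy (repeatedly take the single best remaining cell) gives 254 points, worse by 35.
Next-best assignment: Farahani→Section 9am, Tanaka→Section 2pm, Eriksen→Section 11am, Varga→Section 4pm = 285 points.
Varga's own top section is Section 11am (91 points), but forcing Varga→Section 11am and reassigning the rest optimally gives only 254 points — worse by 35.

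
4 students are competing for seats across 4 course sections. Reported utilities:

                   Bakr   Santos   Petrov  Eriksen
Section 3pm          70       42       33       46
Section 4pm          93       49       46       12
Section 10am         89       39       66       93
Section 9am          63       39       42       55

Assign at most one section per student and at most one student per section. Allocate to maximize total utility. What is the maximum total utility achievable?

Optimal: Bakr→Section 4pm (93 points), Santos→Section 3pm (42 points), Petrov→Section 9am (42 points), Eriksen→Section 10am (93 points) — total 93+42+42+93 = 270 points.
Row-greedy (each student in turn takes its best remaining section) gives 256 points, worse by 14.
No other one-to-one assignment exceeds 270 points.

Max total: 270 points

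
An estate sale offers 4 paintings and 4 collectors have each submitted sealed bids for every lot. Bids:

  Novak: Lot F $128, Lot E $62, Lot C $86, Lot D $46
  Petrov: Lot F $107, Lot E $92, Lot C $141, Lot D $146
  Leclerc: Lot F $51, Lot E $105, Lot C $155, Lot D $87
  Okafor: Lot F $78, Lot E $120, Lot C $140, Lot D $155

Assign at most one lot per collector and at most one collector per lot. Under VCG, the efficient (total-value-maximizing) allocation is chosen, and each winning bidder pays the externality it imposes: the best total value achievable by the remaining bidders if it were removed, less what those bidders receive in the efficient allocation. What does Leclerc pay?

Leclerc pays $30.

Efficient allocation: Novak→Lot F ($128), Petrov→Lot D ($146), Leclerc→Lot C ($155), Okafor→Lot E ($120); total welfare W = $549.
Leclerc receives Lot C at value $155, so the others get W − 155 = $394.
Without Leclerc: best allocation of the remaining 3 bidders over all 4 lots is Novak→Lot F ($128), Petrov→Lot C ($141), Okafor→Lot D ($155), total $424.
VCG payment = (others' best without Leclerc) − (others' welfare with Leclerc) = 424 − 394 = $30.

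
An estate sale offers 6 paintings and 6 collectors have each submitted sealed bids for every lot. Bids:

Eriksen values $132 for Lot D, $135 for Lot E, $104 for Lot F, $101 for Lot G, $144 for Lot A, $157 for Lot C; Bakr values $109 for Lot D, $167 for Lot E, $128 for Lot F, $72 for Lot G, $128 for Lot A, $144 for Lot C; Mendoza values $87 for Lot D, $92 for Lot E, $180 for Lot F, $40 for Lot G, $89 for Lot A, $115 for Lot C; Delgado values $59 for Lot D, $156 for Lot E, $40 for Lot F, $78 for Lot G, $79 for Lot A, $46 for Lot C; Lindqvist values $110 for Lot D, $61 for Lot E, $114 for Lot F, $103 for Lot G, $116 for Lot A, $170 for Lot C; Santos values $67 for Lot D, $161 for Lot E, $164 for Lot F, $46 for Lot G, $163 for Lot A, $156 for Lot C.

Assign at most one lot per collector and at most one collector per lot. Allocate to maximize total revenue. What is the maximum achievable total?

This is the linear assignment problem.
Optimal: Eriksen→Lot D ($132), Bakr→Lot E ($167), Mendoza→Lot F ($180), Delgado→Lot G ($78), Lindqvist→Lot C ($170), Santos→Lot A ($163) — total 132+167+180+78+170+163 = $890.
Row-greedy (each collector in turn takes its best remaining lot) gives $739, worse by 151.
Every other assignment is strictly worse.

Maximum total: $890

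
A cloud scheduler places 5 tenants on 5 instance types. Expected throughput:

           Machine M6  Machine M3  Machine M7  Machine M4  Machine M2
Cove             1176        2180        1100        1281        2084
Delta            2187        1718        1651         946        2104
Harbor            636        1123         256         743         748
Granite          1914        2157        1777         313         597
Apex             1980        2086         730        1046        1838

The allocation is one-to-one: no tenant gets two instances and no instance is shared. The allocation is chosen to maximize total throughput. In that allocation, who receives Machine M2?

Cove receives Machine M2.

This is the linear assignment problem.
Optimal: Cove→Machine M2 (2084 ops/s), Delta→Machine M6 (2187 ops/s), Harbor→Machine M4 (743 ops/s), Granite→Machine M7 (1777 ops/s), Apex→Machine M3 (2086 ops/s) — total 2084+2187+743+1777+2086 = 8877 ops/s.
Row-greedy (each tenant in turn takes its best remaining instance) gives 7938 ops/s, worse by 939.
Next-best assignment: Cove→Machine M3, Delta→Machine M2, Harbor→Machine M4, Granite→Machine M7, Apex→Machine M6 = 8784 ops/s.
No other one-to-one assignment exceeds 8877 ops/s.
Cove's own top instance is Machine M3 (2180 ops/s), but forcing Cove→Machine M3 and reassigning the rest optimally gives only 8784 ops/s — worse by 93.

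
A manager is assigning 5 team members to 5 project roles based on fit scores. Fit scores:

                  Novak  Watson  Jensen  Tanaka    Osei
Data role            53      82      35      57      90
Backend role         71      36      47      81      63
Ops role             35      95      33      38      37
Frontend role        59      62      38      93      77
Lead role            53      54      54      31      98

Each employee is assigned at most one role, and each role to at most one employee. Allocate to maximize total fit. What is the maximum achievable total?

Maximum total: 403 pts

This is a one-to-one assignment (maximum-weight bipartite matching).
Optimal: Novak→Backend role (71 pts), Watson→Ops role (95 pts), Jensen→Lead role (54 pts), Tanaka→Frontend role (93 pts), Osei→Data role (90 pts) — total 71+95+54+93+90 = 403 pts.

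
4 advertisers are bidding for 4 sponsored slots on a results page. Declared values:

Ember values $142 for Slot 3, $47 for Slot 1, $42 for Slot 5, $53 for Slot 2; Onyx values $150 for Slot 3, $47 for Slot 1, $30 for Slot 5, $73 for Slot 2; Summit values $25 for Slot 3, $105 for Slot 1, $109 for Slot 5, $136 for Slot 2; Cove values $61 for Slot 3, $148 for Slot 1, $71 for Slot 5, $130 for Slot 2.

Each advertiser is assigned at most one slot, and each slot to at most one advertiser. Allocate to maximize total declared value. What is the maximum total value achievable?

Max total: $476

Optimal: Ember→Slot 5 ($42), Onyx→Slot 3 ($150), Summit→Slot 2 ($136), Cove→Slot 1 ($148) — total 42+150+136+148 = $476.
Row-greedy (each advertiser in turn takes its best remaining slot) gives $472, worse by 4.
Next-best assignment: Ember→Slot 3, Onyx→Slot 2, Summit→Slot 5, Cove→Slot 1 = $472.
No other one-to-one assignment exceeds $476.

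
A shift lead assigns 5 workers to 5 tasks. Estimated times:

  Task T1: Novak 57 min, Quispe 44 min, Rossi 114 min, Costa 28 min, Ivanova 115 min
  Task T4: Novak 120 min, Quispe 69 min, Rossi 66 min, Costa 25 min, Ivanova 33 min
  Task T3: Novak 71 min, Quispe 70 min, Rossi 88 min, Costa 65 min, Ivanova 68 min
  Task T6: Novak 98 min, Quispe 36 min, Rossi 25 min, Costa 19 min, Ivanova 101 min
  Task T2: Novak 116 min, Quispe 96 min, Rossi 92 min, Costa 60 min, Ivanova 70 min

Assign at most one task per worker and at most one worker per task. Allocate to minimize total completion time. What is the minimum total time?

Optimal: Novak→Task T3 (71 min), Quispe→Task T1 (44 min), Rossi→Task T6 (25 min), Costa→Task T2 (60 min), Ivanova→Task T4 (33 min) — total 71+44+25+60+33 = 233 min.
Next-best assignment: Novak→Task T3, Quispe→Task T1, Rossi→Task T6, Costa→Task T4, Ivanova→Task T2 = 235 min.
Swapping Rossi↔Ivanova (Rossi→Task T4 66 min, Ivanova→Task T6 101 min) adds 109.

Minimum total: 233 min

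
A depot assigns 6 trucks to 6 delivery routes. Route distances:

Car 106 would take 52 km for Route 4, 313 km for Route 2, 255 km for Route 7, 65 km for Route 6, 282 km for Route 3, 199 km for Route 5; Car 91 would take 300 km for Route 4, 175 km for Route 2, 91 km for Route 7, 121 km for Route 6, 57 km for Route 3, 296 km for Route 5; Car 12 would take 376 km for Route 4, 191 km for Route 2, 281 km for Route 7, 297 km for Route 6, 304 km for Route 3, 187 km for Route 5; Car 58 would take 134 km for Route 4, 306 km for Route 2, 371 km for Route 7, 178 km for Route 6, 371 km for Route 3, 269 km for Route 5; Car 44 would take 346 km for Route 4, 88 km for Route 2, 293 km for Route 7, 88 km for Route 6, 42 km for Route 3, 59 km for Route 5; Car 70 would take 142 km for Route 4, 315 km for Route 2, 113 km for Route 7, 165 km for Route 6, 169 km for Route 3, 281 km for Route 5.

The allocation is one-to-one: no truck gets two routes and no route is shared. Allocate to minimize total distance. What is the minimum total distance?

Minimum total: 619 km

Optimal: Car 106→Route 6 (65 km), Car 91→Route 3 (57 km), Car 12→Route 2 (191 km), Car 58→Route 4 (134 km), Car 44→Route 5 (59 km), Car 70→Route 7 (113 km) — total 65+57+191+134+59+113 = 619 km.
Column-greedy (each route in turn goes to its cheapest remaining truck) gives 969 km, worse by 350.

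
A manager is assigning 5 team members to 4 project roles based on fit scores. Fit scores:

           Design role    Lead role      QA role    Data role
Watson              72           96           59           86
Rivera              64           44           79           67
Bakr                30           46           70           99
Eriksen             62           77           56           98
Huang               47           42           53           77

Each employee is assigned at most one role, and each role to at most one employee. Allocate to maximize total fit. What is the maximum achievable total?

This is the linear assignment problem.
Optimal: Eriksen→Design role (62 pts), Watson→Lead role (96 pts), Rivera→QA role (79 pts), Bakr→Data role (99 pts) — total 62+96+79+99 = 336 pts.
Column-greedy (each role in turn goes to its best remaining employee) gives 327 pts, worse by 9.
Every other assignment is strictly worse.

Max total: 336 pts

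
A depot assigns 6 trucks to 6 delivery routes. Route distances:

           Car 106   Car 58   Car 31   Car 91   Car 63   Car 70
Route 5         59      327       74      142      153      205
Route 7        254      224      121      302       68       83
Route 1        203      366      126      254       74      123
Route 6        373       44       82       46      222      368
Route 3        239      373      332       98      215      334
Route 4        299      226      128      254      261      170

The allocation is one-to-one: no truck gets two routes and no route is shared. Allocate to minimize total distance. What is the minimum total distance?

This is the linear assignment problem.
Optimal: Car 106→Route 5 (59 km), Car 58→Route 6 (44 km), Car 31→Route 4 (128 km), Car 91→Route 3 (98 km), Car 63→Route 1 (74 km), Car 70→Route 7 (83 km) — total 59+44+128+98+74+83 = 486 km.
Row-greedy (each truck in turn takes its cheapest remaining route) gives 566 km, worse by 80.

Min total: 486 km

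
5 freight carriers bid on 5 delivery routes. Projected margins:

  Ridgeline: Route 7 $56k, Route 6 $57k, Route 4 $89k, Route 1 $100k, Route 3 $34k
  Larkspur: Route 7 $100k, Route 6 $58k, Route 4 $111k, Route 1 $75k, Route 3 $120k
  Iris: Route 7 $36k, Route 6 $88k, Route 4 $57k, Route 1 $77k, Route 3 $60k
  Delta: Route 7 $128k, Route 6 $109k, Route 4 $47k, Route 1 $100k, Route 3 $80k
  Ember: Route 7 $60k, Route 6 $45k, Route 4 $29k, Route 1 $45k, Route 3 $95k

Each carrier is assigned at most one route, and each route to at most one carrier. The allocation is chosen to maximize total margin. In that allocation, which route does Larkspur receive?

Larkspur receives Route 4.

Treat this as an assignment problem: match each carrier to one route.
Optimal: Ridgeline→Route 1 ($100k), Larkspur→Route 4 ($111k), Iris→Route 6 ($88k), Delta→Route 7 ($128k), Ember→Route 3 ($95k) — total 100+111+88+128+95 = $522k.
Row-greedy (each carrier in turn takes its best remaining route) gives $465k, worse by 57.
Next-best assignment: Ridgeline→Route 4, Larkspur→Route 1, Iris→Route 6, Delta→Route 7, Ember→Route 3 = $475k.
No other one-to-one assignment exceeds $522k.
Larkspur's own top route is Route 3 ($120k), but forcing Larkspur→Route 3 and reassigning the rest optimally gives only $470k — worse by 52.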